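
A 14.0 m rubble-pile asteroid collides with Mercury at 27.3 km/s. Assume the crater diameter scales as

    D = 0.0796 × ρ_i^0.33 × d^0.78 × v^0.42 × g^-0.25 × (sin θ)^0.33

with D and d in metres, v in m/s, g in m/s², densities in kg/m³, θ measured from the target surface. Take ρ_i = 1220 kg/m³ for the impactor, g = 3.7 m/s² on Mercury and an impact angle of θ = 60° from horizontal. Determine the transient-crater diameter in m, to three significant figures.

In SI units: v = 27300 m/s.
ρ_i^0.33 = 1220^0.33 = 10.44
d^0.78 = 14^0.78 = 7.834
v^0.42 = 27300^0.42 = 72.98
g^-0.25 = 3.7^-0.25 = 0.7210
(sin 60°)^0.33 = 0.8660^0.33 = 0.9536
D = 0.0796 × 10.44 × 7.834 × 72.98 × 0.7210 × 0.9536 = 326.7 m

D ≈ 327 m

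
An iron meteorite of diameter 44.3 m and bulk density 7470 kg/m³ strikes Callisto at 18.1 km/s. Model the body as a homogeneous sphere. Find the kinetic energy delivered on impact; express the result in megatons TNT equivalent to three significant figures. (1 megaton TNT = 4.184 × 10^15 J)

v = 18100 m/s.
Mass m = (π/6) ρ d³ = (π/6) × 7470 × (44.3)³ = 3.400 × 10^8 kg
E = ½ m v² = 0.5 × 3.400 × 10^8 × (18100)² = 5.569 × 10^16 J
   = 5.569 × 10^16 / 4.184×10^15 = 13.31 Mt

E ≈ 13.3 Mt TNT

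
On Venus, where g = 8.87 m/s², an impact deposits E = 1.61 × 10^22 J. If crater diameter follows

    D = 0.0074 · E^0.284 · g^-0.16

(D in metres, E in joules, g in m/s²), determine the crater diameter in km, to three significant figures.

E^0.284 = (1.61 × 10^22)^0.284 = 2.026 × 10^6
g^-0.16 = 8.87^-0.16 = 0.7052
D = 0.0074 × 2.026 × 10^6 × 0.7052 = 10573 m
   = 10.57 km

D ≈ 10.6 km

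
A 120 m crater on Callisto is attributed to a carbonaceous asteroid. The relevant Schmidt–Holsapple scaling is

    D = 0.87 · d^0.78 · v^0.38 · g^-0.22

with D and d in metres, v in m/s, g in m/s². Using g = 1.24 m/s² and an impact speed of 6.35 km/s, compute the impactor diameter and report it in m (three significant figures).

d ≈ 8.26 m

Rearranging for d: d = [D / (0.87 · 6350^0.38 · 1.24^-0.22)]^(1/0.78).
6350^0.38 = 27.86
1.24^-0.22 = 0.9538
Denominator = 0.87 × 27.86 × 0.9538 = 23.12
D / 23.12 = 120 / 23.12 = 5.190
d = 5.190^(1/0.78) = 5.190^1.2821 = 8.259 m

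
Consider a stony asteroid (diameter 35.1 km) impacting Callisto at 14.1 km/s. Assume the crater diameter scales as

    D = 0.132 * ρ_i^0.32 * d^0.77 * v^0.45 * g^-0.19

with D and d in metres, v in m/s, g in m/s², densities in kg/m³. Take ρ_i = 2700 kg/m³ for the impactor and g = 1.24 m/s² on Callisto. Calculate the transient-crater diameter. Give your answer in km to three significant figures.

D ≈ 370 km

In SI units: d = 35100 m, v = 14100 m/s.
ρ_i^0.32 = 2700^0.32 = 12.53
d^0.77 = 35100^0.77 = 3161
v^0.45 = 14100^0.45 = 73.65
g^-0.19 = 1.24^-0.19 = 0.9600
D = 0.132 × 12.53 × 3161 × 73.65 × 0.9600 = 3.697 × 10^5 m
   = 369.7 km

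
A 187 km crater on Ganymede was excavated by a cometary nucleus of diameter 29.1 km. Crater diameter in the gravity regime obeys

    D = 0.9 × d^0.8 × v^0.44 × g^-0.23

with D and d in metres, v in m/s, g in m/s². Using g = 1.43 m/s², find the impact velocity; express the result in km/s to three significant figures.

v ≈ 11.2 km/s

Rearranging for v: v = [D / (0.9 · 29100^0.8 · 1.43^-0.23)]^(1/0.44).
D = 187000 m.
29100^0.8 = 3725
1.43^-0.23 = 0.9210
Denominator = 0.9 × 3725 × 0.9210 = 3088
D / 3088 = 187000 / 3088 = 60.56
v = 60.56^(1/0.44) = 60.56^2.2727 = 11230 m/s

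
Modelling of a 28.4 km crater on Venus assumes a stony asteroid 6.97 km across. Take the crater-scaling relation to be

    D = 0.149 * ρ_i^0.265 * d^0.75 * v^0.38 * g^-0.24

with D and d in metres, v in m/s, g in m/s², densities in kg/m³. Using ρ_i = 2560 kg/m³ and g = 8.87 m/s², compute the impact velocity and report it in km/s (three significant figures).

Rearranging for v: v = [D / (0.149 · 2560^0.265 · 6970^0.75 · 8.87^-0.24)]^(1/0.38).
D = 28400 m.
2560^0.265 = 8.002
6970^0.75 = 762.8
8.87^-0.24 = 0.5922
Denominator = 0.149 × 8.002 × 762.8 × 0.5922 = 538.6
D / 538.6 = 28400 / 538.6 = 52.73
v = 52.73^(1/0.38) = 52.73^2.6316 = 34023 m/s

v ≈ 34.0 km/s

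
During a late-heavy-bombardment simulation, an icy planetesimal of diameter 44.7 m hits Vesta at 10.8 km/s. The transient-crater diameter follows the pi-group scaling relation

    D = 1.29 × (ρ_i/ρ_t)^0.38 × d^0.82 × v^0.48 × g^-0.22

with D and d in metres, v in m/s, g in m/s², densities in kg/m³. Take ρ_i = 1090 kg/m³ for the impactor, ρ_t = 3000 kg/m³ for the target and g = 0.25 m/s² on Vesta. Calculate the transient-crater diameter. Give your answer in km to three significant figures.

In SI units: v = 10800 m/s.
(ρ_i/ρ_t)^0.38 = (1090/3000)^0.38 = 0.6806
d^0.82 = 44.7^0.82 = 22.56
v^0.48 = 10800^0.48 = 86.31
g^-0.22 = 0.25^-0.22 = 1.357
D = 1.29 × 0.6806 × 22.56 × 86.31 × 1.357 = 2320 m
   = 2.320 km

D ≈ 2.32 km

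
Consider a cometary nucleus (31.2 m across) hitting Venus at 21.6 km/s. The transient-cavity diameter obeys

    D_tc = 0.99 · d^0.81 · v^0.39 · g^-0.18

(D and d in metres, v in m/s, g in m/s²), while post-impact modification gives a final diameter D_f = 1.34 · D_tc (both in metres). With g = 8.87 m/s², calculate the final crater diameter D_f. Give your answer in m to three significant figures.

v = 21600 m/s.
d^0.81 = 31.2^0.81 = 16.23
v^0.39 = 21600^0.39 = 49.03
g^-0.18 = 8.87^-0.18 = 0.6751
D_tc = 0.99 × 16.23 × 49.03 × 0.6751 = 531.8 m
D_f = 1.34 × 531.8 = 712.6 m

D_f ≈ 713 m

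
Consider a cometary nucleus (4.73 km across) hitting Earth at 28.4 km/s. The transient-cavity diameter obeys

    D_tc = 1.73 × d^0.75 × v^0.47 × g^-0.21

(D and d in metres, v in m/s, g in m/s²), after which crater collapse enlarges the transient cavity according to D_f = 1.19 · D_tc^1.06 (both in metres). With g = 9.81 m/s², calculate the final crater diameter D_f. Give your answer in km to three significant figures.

In SI: d = 4730 m, v = 28400 m/s.
d^0.75 = 4730^0.75 = 570.4
v^0.47 = 28400^0.47 = 123.9
g^-0.21 = 9.81^-0.21 = 0.6191
D_tc = 1.73 × 570.4 × 123.9 × 0.6191 = 75690 m
D_f = 1.19 × (75690)^1.06 = 1.767 × 10^5 m
     = 176.7 km

D_f ≈ 177 km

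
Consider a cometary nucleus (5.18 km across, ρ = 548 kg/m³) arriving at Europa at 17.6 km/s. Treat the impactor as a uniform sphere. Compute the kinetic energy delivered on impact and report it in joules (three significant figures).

E ≈ 6.18 × 10^21 J

d = 5180 m; v = 17600 m/s.
Mass m = (π/6) ρ d³ = (π/6) × 548 × (5180)³ = 3.988 × 10^13 kg
E = ½ m v² = 0.5 × 3.988 × 10^13 × (17600)² = 6.177 × 10^21 J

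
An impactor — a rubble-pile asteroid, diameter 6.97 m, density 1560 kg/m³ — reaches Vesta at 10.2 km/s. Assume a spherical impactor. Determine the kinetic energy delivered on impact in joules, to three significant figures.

v = 10200 m/s.
Mass m = (π/6) ρ d³ = (π/6) × 1560 × (6.97)³ = 2.766 × 10^5 kg
E = ½ m v² = 0.5 × 2.766 × 10^5 × (10200)² = 1.439 × 10^13 J

E ≈ 1.44 × 10^13 J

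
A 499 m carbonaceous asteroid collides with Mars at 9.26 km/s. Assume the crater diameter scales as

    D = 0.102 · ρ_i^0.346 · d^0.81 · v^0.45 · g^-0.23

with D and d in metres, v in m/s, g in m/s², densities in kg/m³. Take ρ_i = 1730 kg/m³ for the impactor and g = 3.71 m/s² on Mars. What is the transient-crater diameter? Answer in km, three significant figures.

D ≈ 9.30 km

In SI units: v = 9260 m/s.
ρ_i^0.346 = 1730^0.346 = 13.19
d^0.81 = 499^0.81 = 153.3
v^0.45 = 9260^0.45 = 60.95
g^-0.23 = 3.71^-0.23 = 0.7397
D = 0.102 × 13.19 × 153.3 × 60.95 × 0.7397 = 9299 m
   = 9.299 km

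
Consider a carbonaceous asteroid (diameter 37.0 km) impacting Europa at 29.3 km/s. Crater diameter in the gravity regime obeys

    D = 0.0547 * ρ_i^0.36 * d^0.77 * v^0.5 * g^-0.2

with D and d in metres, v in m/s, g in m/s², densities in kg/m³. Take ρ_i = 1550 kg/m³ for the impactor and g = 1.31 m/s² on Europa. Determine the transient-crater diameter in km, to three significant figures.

In SI units: d = 37000 m, v = 29300 m/s.
ρ_i^0.36 = 1550^0.36 = 14.08
d^0.77 = 37000^0.77 = 3292
v^0.5 = 29300^0.5 = 171.2
g^-0.2 = 1.31^-0.2 = 0.9474
D = 0.0547 × 14.08 × 3292 × 171.2 × 0.9474 = 4.112 × 10^5 m
   = 411.2 km

D ≈ 411 km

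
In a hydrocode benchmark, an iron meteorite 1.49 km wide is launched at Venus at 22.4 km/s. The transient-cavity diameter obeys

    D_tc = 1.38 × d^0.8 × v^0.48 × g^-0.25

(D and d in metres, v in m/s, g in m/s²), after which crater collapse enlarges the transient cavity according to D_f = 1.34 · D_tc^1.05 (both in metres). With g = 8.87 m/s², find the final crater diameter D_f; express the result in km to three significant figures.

D_f ≈ 76.4 km

In SI: d = 1490 m, v = 22400 m/s.
d^0.8 = 1490^0.8 = 345.6
v^0.48 = 22400^0.48 = 122.5
g^-0.25 = 8.87^-0.25 = 0.5795
D_tc = 1.38 × 345.6 × 122.5 × 0.5795 = 33860 m
D_f = 1.34 × (33860)^1.05 = 76432 m
     = 76.43 km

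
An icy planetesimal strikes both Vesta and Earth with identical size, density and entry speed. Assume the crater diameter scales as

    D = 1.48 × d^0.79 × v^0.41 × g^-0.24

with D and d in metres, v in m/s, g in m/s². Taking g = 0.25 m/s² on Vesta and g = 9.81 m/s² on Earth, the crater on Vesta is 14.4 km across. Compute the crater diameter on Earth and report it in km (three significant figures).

D ≈ 5.97 km

All impactor-dependent factors cancel in the ratio, leaving D_Earth/D_Vesta = (g_Earth/g_Vesta)^-0.24.
(9.81/0.25)^-0.24 = 39.24^-0.24 = 0.4145
D_Earth = 0.4145 × 14.4 km = 5.97 km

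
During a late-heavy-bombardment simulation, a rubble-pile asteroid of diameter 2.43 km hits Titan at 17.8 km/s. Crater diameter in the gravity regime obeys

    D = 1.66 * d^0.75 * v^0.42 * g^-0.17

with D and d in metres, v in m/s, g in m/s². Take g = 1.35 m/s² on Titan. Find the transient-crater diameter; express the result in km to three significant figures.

In SI units: d = 2430 m, v = 17800 m/s.
d^0.75 = 2430^0.75 = 346.1
v^0.42 = 17800^0.42 = 60.98
g^-0.17 = 1.35^-0.17 = 0.9503
D = 1.66 × 346.1 × 60.98 × 0.9503 = 33293 m
   = 33.29 km

D ≈ 33.3 km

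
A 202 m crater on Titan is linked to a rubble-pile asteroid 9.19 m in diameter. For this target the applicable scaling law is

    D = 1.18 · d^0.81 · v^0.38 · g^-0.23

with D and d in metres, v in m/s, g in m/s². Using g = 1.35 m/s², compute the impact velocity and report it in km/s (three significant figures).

v ≈ 8.00 km/s

Rearranging for v: v = [D / (1.18 · 9.19^0.81 · 1.35^-0.23)]^(1/0.38).
9.19^0.81 = 6.030
1.35^-0.23 = 0.9333
Denominator = 1.18 × 6.030 × 0.9333 = 6.641
D / 6.641 = 202 / 6.641 = 30.42
v = 30.42^(1/0.38) = 30.42^2.6316 = 8000 m/s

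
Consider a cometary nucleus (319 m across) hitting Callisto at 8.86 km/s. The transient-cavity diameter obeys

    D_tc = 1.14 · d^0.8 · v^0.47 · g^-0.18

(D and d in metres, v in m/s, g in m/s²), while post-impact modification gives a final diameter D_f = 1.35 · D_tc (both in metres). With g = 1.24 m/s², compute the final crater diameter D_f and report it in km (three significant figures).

v = 8860 m/s.
d^0.8 = 319^0.8 = 100.7
v^0.47 = 8860^0.47 = 71.66
g^-0.18 = 1.24^-0.18 = 0.9620
D_tc = 1.14 × 100.7 × 71.66 × 0.9620 = 7914 m
D_f = 1.35 × 7914 = 10684 m
     = 10.68 km

D_f ≈ 10.7 km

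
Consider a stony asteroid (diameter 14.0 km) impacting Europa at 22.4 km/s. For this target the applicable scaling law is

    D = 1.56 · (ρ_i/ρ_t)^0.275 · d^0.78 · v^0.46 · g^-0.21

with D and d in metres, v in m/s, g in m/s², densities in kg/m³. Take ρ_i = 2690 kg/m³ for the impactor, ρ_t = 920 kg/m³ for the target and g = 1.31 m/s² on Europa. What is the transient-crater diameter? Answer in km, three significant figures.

D ≈ 340 km

In SI units: d = 14000 m, v = 22400 m/s.
(ρ_i/ρ_t)^0.275 = (2690/920)^0.275 = 1.343
d^0.78 = 14000^0.78 = 1714
v^0.46 = 22400^0.46 = 100.3
g^-0.21 = 1.31^-0.21 = 0.9449
D = 1.56 × 1.343 × 1714 × 100.3 × 0.9449 = 3.403 × 10^5 m
   = 340.3 km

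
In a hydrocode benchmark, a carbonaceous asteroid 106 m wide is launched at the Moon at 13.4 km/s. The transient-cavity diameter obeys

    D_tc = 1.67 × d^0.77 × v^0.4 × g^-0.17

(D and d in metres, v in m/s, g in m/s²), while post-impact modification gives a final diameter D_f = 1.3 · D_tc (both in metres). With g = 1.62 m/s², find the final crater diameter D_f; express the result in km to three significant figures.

v = 13400 m/s.
d^0.77 = 106^0.77 = 36.26
v^0.4 = 13400^0.4 = 44.76
g^-0.17 = 1.62^-0.17 = 0.9213
D_tc = 1.67 × 36.26 × 44.76 × 0.9213 = 2497 m
D_f = 1.3 × 2497 = 3246 m
     = 3.246 km

D_f ≈ 3.25 km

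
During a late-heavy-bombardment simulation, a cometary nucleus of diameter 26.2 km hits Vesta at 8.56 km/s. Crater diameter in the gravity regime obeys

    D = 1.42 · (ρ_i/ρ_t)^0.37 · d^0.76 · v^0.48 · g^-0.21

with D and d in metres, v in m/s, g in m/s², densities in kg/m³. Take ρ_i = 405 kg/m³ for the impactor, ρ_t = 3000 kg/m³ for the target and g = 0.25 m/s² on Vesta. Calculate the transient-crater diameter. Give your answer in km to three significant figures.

D ≈ 159 km

In SI units: d = 26200 m, v = 8560 m/s.
(ρ_i/ρ_t)^0.37 = (405/3000)^0.37 = 0.4767
d^0.76 = 26200^0.76 = 2280
v^0.48 = 8560^0.48 = 77.19
g^-0.21 = 0.25^-0.21 = 1.338
D = 1.42 × 0.4767 × 2280 × 77.19 × 1.338 = 1.594 × 10^5 m
   = 159.4 km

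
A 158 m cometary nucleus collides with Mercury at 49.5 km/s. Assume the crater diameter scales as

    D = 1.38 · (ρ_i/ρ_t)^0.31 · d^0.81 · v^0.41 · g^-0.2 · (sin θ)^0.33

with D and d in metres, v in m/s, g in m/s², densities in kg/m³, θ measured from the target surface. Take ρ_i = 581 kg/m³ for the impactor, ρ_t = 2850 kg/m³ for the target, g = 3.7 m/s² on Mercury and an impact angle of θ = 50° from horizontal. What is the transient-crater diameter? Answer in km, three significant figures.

In SI units: v = 49500 m/s.
(ρ_i/ρ_t)^0.31 = (581/2850)^0.31 = 0.6108
d^0.81 = 158^0.81 = 60.38
v^0.41 = 49500^0.41 = 84.10
g^-0.2 = 3.7^-0.2 = 0.7698
(sin 50°)^0.33 = 0.7660^0.33 = 0.9158
D = 1.38 × 0.6108 × 60.38 × 84.10 × 0.7698 × 0.9158 = 3017 m
   = 3.017 km

D ≈ 3.02 km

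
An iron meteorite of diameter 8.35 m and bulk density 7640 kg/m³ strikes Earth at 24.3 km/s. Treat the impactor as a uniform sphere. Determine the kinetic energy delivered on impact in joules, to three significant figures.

v = 24300 m/s.
Mass m = (π/6) ρ d³ = (π/6) × 7640 × (8.35)³ = 2.329 × 10^6 kg
E = ½ m v² = 0.5 × 2.329 × 10^6 × (24300)² = 6.876 × 10^14 J

E ≈ 6.88 × 10^14 J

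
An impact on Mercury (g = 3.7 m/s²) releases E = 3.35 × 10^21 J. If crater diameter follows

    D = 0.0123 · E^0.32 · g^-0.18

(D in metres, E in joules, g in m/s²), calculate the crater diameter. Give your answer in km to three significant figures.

E^0.32 = (3.35 × 10^21)^0.32 = 7.727 × 10^6
g^-0.18 = 3.7^-0.18 = 0.7902
D = 0.0123 × 7.727 × 10^6 × 0.7902 = 75102 m
   = 75.10 km

D ≈ 75.1 km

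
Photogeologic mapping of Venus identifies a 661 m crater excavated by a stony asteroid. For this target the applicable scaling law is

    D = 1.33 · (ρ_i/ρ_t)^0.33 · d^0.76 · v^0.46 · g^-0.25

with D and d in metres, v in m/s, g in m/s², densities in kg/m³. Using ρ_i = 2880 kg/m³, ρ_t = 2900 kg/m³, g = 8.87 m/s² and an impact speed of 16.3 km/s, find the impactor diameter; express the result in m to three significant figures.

d ≈ 20.5 m

Rearranging for d: d = [D / (1.33 · (2880/2900)^0.33 · 16300^0.46 · 8.87^-0.25)]^(1/0.76).
(2880/2900)^0.33 = 0.9977
16300^0.46 = 86.62
8.87^-0.25 = 0.5795
Denominator = 1.33 × 0.9977 × 86.62 × 0.5795 = 66.61
D / 66.61 = 661 / 66.61 = 9.923
d = 9.923^(1/0.76) = 9.923^1.3158 = 20.48 m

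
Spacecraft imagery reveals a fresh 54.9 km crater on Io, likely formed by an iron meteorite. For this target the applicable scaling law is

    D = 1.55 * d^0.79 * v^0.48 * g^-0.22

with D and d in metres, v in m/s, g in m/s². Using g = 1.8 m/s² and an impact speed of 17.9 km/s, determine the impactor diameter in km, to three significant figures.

d ≈ 1.76 km

Rearranging for d: d = [D / (1.55 · 17900^0.48 · 1.8^-0.22)]^(1/0.79).
D = 54900 m.
17900^0.48 = 110.0
1.8^-0.22 = 0.8787
Denominator = 1.55 × 110.0 × 0.8787 = 149.8
D / 149.8 = 54900 / 149.8 = 366.5
d = 366.5^(1/0.79) = 366.5^1.2658 = 1760 m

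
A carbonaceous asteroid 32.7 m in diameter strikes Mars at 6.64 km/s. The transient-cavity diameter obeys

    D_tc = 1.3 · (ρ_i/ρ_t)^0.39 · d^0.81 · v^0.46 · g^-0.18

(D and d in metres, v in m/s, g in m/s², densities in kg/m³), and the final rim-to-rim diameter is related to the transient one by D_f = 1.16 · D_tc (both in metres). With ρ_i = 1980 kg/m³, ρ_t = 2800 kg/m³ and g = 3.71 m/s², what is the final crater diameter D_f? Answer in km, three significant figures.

v = 6640 m/s.
(ρ_i/ρ_t)^0.39 = (1980/2800)^0.39 = 0.8736
d^0.81 = 32.7^0.81 = 16.86
v^0.46 = 6640^0.46 = 57.31
g^-0.18 = 3.71^-0.18 = 0.7898
D_tc = 1.3 × 0.8736 × 16.86 × 57.31 × 0.7898 = 866.7 m
D_f = 1.16 × 866.7 = 1005 m
     = 1.005 km

D_f ≈ 1.01 km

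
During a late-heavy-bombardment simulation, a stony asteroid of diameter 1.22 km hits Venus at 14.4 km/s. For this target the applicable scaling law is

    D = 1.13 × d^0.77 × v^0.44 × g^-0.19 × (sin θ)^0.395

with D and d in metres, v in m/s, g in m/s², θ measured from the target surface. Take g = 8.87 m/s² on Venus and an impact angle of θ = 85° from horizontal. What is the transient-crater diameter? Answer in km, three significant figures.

In SI units: d = 1220 m, v = 14400 m/s.
d^0.77 = 1220^0.77 = 238.0
v^0.44 = 14400^0.44 = 67.56
g^-0.19 = 8.87^-0.19 = 0.6605
(sin 85°)^0.395 = 0.9962^0.395 = 0.9985
D = 1.13 × 238.0 × 67.56 × 0.6605 × 0.9985 = 11983 m
   = 11.98 km

D ≈ 12.0 km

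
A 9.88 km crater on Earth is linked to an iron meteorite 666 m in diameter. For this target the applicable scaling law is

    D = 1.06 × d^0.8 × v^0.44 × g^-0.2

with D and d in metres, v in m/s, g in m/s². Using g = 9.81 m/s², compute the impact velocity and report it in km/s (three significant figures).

Rearranging for v: v = [D / (1.06 · 666^0.8 · 9.81^-0.2)]^(1/0.44).
D = 9880 m.
666^0.8 = 181.5
9.81^-0.2 = 0.6334
Denominator = 1.06 × 181.5 × 0.6334 = 121.9
D / 121.9 = 9880 / 121.9 = 81.05
v = 81.05^(1/0.44) = 81.05^2.2727 = 21778 m/s

v ≈ 21.8 km/s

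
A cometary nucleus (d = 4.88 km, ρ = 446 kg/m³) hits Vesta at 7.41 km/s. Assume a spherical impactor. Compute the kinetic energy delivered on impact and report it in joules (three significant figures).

E ≈ 7.45 × 10^20 J

d = 4880 m; v = 7410 m/s.
Mass m = (π/6) ρ d³ = (π/6) × 446 × (4880)³ = 2.714 × 10^13 kg
E = ½ m v² = 0.5 × 2.714 × 10^13 × (7410)² = 7.451 × 10^20 J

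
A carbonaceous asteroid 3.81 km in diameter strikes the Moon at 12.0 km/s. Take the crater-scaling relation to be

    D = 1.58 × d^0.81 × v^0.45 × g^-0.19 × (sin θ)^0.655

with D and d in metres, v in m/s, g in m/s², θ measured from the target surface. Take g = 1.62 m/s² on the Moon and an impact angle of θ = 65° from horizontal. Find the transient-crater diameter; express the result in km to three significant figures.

D ≈ 73.6 km

In SI units: d = 3810 m, v = 12000 m/s.
d^0.81 = 3810^0.81 = 795.3
v^0.45 = 12000^0.45 = 68.49
g^-0.19 = 1.62^-0.19 = 0.9124
(sin 65°)^0.655 = 0.9063^0.655 = 0.9376
D = 1.58 × 795.3 × 68.49 × 0.9124 × 0.9376 = 73624 m
   = 73.62 km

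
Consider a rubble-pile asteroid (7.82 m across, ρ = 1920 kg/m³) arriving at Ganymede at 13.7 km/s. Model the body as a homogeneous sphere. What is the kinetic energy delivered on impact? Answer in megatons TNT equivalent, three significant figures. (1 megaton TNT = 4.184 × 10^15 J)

E ≈ 0.0108 Mt TNT

v = 13700 m/s.
Mass m = (π/6) ρ d³ = (π/6) × 1920 × (7.82)³ = 4.808 × 10^5 kg
E = ½ m v² = 0.5 × 4.808 × 10^5 × (13700)² = 4.512 × 10^13 J
   = 4.512 × 10^13 / 4.184×10^15 = 0.01078 Mt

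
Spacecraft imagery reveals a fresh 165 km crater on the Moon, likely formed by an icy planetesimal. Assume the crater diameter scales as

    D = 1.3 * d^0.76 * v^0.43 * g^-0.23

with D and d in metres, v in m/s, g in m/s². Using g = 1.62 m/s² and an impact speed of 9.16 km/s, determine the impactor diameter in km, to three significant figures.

d ≈ 34.4 km

Rearranging for d: d = [D / (1.3 · 9160^0.43 · 1.62^-0.23)]^(1/0.76).
D = 165000 m.
9160^0.43 = 50.54
1.62^-0.23 = 0.8950
Denominator = 1.3 × 50.54 × 0.8950 = 58.80
D / 58.80 = 165000 / 58.80 = 2806
d = 2806^(1/0.76) = 2806^1.3158 = 34434 m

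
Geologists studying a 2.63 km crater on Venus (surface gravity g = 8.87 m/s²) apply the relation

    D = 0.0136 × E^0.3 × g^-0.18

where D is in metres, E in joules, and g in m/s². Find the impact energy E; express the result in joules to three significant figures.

E ≈ 1.55 × 10^18 J

Rearranging: E = [D / (0.0136 · g^-0.18)]^(1/0.3).
D = 2630 m.
g^-0.18 = 8.87^-0.18 = 0.6751
D / (0.0136 × 0.6751) = 2630 / (9.181 × 10^-3) = 2.865 × 10^5
E = (2.865 × 10^5)^3.3333 = 1.550 × 10^18 J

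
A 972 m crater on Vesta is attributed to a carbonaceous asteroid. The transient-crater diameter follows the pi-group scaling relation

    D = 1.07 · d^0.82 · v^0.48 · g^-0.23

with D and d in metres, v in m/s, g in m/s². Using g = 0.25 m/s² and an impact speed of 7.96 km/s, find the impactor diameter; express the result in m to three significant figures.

d ≈ 14.3 m

Rearranging for d: d = [D / (1.07 · 7960^0.48 · 0.25^-0.23)]^(1/0.82).
7960^0.48 = 74.55
0.25^-0.23 = 1.376
Denominator = 1.07 × 74.55 × 1.376 = 109.8
D / 109.8 = 972 / 109.8 = 8.852
d = 8.852^(1/0.82) = 8.852^1.2195 = 14.29 m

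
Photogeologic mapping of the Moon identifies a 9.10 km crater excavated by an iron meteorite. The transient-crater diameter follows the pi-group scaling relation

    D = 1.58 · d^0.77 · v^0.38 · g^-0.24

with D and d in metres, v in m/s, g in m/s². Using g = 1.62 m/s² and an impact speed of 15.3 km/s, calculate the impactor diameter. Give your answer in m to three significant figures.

Rearranging for d: d = [D / (1.58 · 15300^0.38 · 1.62^-0.24)]^(1/0.77).
D = 9100 m.
15300^0.38 = 38.92
1.62^-0.24 = 0.8907
Denominator = 1.58 × 38.92 × 0.8907 = 54.77
D / 54.77 = 9100 / 54.77 = 166.1
d = 166.1^(1/0.77) = 166.1^1.2987 = 764.9 m

d ≈ 765 m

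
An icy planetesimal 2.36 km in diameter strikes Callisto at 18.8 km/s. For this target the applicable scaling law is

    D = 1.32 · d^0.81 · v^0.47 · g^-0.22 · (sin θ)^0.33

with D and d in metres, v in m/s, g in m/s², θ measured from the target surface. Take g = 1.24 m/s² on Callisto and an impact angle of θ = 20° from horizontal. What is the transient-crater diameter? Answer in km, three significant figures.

D ≈ 48.7 km

In SI units: d = 2360 m, v = 18800 m/s.
d^0.81 = 2360^0.81 = 539.6
v^0.47 = 18800^0.47 = 102.1
g^-0.22 = 1.24^-0.22 = 0.9538
(sin 20°)^0.33 = 0.3420^0.33 = 0.7018
D = 1.32 × 539.6 × 102.1 × 0.9538 × 0.7018 = 48679 m
   = 48.68 km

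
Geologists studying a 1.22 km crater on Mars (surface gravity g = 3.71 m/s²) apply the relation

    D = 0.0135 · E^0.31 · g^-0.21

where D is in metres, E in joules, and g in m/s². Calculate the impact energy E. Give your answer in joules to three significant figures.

Rearranging: E = [D / (0.0135 · g^-0.21)]^(1/0.31).
D = 1220 m.
g^-0.21 = 3.71^-0.21 = 0.7593
D / (0.0135 × 0.7593) = 1220 / (0.01025) = 1.190 × 10^5
E = (1.190 × 10^5)^3.2258 = 2.359 × 10^16 J

E ≈ 2.36 × 10^16 J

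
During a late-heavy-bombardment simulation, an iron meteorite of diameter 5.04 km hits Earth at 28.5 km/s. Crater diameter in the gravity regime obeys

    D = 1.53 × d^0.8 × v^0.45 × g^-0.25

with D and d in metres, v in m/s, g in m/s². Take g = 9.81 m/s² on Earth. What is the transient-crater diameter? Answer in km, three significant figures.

In SI units: d = 5040 m, v = 28500 m/s.
d^0.8 = 5040^0.8 = 916.1
v^0.45 = 28500^0.45 = 101.1
g^-0.25 = 9.81^-0.25 = 0.5650
D = 1.53 × 916.1 × 101.1 × 0.5650 = 80063 m
   = 80.06 km

D ≈ 80.1 km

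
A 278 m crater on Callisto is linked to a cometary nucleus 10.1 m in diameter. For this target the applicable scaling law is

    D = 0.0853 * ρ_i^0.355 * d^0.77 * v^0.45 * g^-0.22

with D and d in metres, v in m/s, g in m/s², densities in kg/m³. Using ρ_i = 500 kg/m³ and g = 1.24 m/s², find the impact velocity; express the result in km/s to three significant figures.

v ≈ 10.1 km/s

Rearranging for v: v = [D / (0.0853 · 500^0.355 · 10.1^0.77 · 1.24^-0.22)]^(1/0.45).
500^0.355 = 9.081
10.1^0.77 = 5.934
1.24^-0.22 = 0.9538
Denominator = 0.0853 × 9.081 × 5.934 × 0.9538 = 4.384
D / 4.384 = 278 / 4.384 = 63.41
v = 63.41^(1/0.45) = 63.41^2.2222 = 10110 m/s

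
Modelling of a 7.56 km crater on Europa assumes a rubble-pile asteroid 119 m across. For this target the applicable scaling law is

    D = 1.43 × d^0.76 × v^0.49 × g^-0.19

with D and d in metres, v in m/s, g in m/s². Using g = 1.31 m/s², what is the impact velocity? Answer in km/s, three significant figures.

v ≈ 26.6 km/s

Rearranging for v: v = [D / (1.43 · 119^0.76 · 1.31^-0.19)]^(1/0.49).
D = 7560 m.
119^0.76 = 37.79
1.31^-0.19 = 0.9500
Denominator = 1.43 × 37.79 × 0.9500 = 51.34
D / 51.34 = 7560 / 51.34 = 147.3
v = 147.3^(1/0.49) = 147.3^2.0408 = 26599 m/s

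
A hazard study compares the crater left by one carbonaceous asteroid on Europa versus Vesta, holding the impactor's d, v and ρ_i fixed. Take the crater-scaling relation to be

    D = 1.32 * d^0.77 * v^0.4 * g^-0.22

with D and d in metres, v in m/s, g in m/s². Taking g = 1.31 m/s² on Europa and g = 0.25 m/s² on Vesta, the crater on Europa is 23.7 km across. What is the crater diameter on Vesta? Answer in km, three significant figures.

All impactor-dependent factors cancel in the ratio, leaving D_Vesta/D_Europa = (g_Vesta/g_Europa)^-0.22.
(0.25/1.31)^-0.22 = 0.1908^-0.22 = 1.440
D_Vesta = 1.440 × 23.7 km = 34.1 km

D ≈ 34.1 km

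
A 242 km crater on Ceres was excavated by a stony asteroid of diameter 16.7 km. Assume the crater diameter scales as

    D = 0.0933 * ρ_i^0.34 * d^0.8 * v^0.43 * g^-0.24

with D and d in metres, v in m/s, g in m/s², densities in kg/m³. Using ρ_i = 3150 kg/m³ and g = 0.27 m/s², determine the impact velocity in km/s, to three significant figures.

v ≈ 9.47 km/s

Rearranging for v: v = [D / (0.0933 · 3150^0.34 · 16700^0.8 · 0.27^-0.24)]^(1/0.43).
D = 242000 m.
3150^0.34 = 15.47
16700^0.8 = 2389
0.27^-0.24 = 1.369
Denominator = 0.0933 × 15.47 × 2389 × 1.369 = 4721
D / 4721 = 242000 / 4721 = 51.26
v = 51.26^(1/0.43) = 51.26^2.3256 = 9468 m/s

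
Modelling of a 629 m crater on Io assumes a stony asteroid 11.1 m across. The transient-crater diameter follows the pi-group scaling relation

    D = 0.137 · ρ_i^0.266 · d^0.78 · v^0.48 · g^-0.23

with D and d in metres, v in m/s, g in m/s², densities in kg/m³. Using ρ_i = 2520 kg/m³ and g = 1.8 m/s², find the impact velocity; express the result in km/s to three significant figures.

Rearranging for v: v = [D / (0.137 · 2520^0.266 · 11.1^0.78 · 1.8^-0.23)]^(1/0.48).
2520^0.266 = 8.031
11.1^0.78 = 6.537
1.8^-0.23 = 0.8735
Denominator = 0.137 × 8.031 × 6.537 × 0.8735 = 6.282
D / 6.282 = 629 / 6.282 = 100.1
v = 100.1^(1/0.48) = 100.1^2.0833 = 14706 m/s

v ≈ 14.7 km/s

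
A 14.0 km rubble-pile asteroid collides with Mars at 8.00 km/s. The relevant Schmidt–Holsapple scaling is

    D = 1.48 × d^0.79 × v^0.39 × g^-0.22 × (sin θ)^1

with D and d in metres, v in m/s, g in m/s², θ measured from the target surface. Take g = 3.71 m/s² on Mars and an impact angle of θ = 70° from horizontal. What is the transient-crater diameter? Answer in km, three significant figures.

D ≈ 65.4 km

In SI units: d = 14000 m, v = 8000 m/s.
d^0.79 = 14000^0.79 = 1886
v^0.39 = 8000^0.39 = 33.28
g^-0.22 = 3.71^-0.22 = 0.7494
(sin 70°)^1 = 0.9397^1 = 0.9397
D = 1.48 × 1886 × 33.28 × 0.7494 × 0.9397 = 65417 m
   = 65.42 km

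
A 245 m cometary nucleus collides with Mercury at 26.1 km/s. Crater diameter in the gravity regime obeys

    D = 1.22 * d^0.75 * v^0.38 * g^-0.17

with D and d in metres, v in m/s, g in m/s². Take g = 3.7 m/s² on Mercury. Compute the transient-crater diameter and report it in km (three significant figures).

In SI units: v = 26100 m/s.
d^0.75 = 245^0.75 = 61.93
v^0.38 = 26100^0.38 = 47.68
g^-0.17 = 3.7^-0.17 = 0.8006
D = 1.22 × 61.93 × 47.68 × 0.8006 = 2884 m
   = 2.884 km

D ≈ 2.88 km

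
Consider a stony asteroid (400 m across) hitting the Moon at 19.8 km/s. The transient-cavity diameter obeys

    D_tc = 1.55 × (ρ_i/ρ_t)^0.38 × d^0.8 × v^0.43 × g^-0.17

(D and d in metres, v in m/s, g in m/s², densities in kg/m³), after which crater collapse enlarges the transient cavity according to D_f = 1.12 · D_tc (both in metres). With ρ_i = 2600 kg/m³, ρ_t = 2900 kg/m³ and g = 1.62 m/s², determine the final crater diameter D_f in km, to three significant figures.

D_f ≈ 13.0 km

v = 19800 m/s.
(ρ_i/ρ_t)^0.38 = (2600/2900)^0.38 = 0.9594
d^0.8 = 400^0.8 = 120.7
v^0.43 = 19800^0.43 = 70.40
g^-0.17 = 1.62^-0.17 = 0.9213
D_tc = 1.55 × 0.9594 × 120.7 × 70.40 × 0.9213 = 11640 m
D_f = 1.12 × 11640 = 13037 m
     = 13.04 km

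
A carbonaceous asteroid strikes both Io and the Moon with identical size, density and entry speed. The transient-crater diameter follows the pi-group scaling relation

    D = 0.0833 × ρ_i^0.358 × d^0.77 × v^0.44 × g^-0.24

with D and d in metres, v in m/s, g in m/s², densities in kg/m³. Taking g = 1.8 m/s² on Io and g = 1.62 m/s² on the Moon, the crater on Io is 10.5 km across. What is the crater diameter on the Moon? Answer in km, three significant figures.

All impactor-dependent factors cancel in the ratio, leaving D_Moon/D_Io = (g_Moon/g_Io)^-0.24.
(1.62/1.8)^-0.24 = 0.9000^-0.24 = 1.026
D_Moon = 1.026 × 10.5 km = 10.8 km

D ≈ 10.8 km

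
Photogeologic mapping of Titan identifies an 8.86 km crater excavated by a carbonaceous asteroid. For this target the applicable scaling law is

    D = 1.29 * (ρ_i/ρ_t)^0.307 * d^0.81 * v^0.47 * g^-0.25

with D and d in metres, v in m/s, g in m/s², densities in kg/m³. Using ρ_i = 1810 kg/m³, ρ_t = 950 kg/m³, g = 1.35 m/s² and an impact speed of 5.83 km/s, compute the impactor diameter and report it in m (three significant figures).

d ≈ 306 m

Rearranging for d: d = [D / (1.29 · (1810/950)^0.307 · 5830^0.47 · 1.35^-0.25)]^(1/0.81).
D = 8860 m.
(1810/950)^0.307 = 1.219
5830^0.47 = 58.87
1.35^-0.25 = 0.9277
Denominator = 1.29 × 1.219 × 58.87 × 0.9277 = 85.88
D / 85.88 = 8860 / 85.88 = 103.2
d = 103.2^(1/0.81) = 103.2^1.2346 = 306.3 m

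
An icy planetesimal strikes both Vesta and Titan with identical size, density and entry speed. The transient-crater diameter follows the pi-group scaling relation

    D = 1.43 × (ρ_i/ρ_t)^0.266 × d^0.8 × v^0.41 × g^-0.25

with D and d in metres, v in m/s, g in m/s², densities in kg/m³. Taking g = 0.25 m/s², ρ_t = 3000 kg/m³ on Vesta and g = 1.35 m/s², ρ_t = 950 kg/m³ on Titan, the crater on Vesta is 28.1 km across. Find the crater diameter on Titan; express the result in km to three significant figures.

D ≈ 25.0 km

The impactor-only factors (d, v, ρ_i) cancel in the ratio, leaving D_Titan/D_Vesta = (g_Titan/g_Vesta)^-0.25 · (ρ_t,Vesta/ρ_t,Titan)^0.266.
(1.35/0.25)^-0.25 = 5.400^-0.25 = 0.6560
(3000/950)^0.266 = 3.158^0.266 = 1.358
Ratio = 0.6560 × 1.358 = 0.8908
D_Titan = 0.8908 × 28.1 km = 25.0 km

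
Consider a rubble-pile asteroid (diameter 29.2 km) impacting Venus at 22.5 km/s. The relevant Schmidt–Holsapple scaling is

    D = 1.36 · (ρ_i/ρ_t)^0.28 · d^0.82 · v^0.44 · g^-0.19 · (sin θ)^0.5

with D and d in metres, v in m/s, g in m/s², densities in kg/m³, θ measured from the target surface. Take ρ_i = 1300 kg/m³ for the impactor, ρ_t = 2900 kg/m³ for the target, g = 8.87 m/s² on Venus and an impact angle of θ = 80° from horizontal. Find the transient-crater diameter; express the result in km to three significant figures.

D ≈ 269 km

In SI units: d = 29200 m, v = 22500 m/s.
(ρ_i/ρ_t)^0.28 = (1300/2900)^0.28 = 0.7988
d^0.82 = 29200^0.82 = 4588
v^0.44 = 22500^0.44 = 82.22
g^-0.19 = 8.87^-0.19 = 0.6605
(sin 80°)^0.5 = 0.9848^0.5 = 0.9924
D = 1.36 × 0.7988 × 4588 × 82.22 × 0.6605 × 0.9924 = 2.686 × 10^5 m
   = 268.6 km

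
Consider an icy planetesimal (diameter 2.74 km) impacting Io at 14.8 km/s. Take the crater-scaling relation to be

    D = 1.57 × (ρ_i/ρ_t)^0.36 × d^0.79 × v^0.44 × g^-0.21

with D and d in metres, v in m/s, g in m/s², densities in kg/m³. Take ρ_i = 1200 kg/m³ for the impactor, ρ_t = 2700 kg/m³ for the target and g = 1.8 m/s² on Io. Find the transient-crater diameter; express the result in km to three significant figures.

In SI units: d = 2740 m, v = 14800 m/s.
(ρ_i/ρ_t)^0.36 = (1200/2700)^0.36 = 0.7468
d^0.79 = 2740^0.79 = 519.8
v^0.44 = 14800^0.44 = 68.38
g^-0.21 = 1.8^-0.21 = 0.8839
D = 1.57 × 0.7468 × 519.8 × 68.38 × 0.8839 = 36836 m
   = 36.84 km

D ≈ 36.8 km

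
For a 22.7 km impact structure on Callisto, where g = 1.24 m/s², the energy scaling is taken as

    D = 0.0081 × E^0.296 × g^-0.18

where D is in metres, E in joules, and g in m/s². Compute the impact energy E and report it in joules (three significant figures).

E ≈ 6.90 × 10^21 J

Rearranging: E = [D / (0.0081 · g^-0.18)]^(1/0.296).
D = 22700 m.
g^-0.18 = 1.24^-0.18 = 0.9620
D / (0.0081 × 0.9620) = 22700 / (7.792 × 10^-3) = 2.913 × 10^6
E = (2.913 × 10^6)^3.3784 = 6.904 × 10^21 J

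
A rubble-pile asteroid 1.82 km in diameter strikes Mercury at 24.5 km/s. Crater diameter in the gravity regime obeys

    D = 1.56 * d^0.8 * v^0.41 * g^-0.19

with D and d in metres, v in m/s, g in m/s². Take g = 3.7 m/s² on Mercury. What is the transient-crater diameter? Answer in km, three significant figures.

In SI units: d = 1820 m, v = 24500 m/s.
d^0.8 = 1820^0.8 = 405.6
v^0.41 = 24500^0.41 = 63.03
g^-0.19 = 3.7^-0.19 = 0.7799
D = 1.56 × 405.6 × 63.03 × 0.7799 = 31103 m
   = 31.10 km

D ≈ 31.1 km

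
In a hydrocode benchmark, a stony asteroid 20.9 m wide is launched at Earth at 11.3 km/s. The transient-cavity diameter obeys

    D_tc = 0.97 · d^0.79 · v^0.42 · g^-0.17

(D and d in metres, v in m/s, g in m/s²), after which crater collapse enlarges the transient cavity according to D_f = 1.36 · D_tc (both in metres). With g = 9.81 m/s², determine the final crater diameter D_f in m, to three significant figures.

D_f ≈ 498 m

v = 11300 m/s.
d^0.79 = 20.9^0.79 = 11.04
v^0.42 = 11300^0.42 = 50.38
g^-0.17 = 9.81^-0.17 = 0.6783
D_tc = 0.97 × 11.04 × 50.38 × 0.6783 = 365.9 m
D_f = 1.36 × 365.9 = 497.6 m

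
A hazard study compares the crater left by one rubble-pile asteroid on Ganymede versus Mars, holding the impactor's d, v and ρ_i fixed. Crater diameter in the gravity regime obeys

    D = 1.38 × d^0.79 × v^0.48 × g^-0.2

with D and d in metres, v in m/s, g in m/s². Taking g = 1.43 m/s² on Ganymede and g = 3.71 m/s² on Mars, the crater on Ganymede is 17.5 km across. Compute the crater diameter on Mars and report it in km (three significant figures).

All impactor-dependent factors cancel in the ratio, leaving D_Mars/D_Ganymede = (g_Mars/g_Ganymede)^-0.2.
(3.71/1.43)^-0.2 = 2.594^-0.2 = 0.8264
D_Mars = 0.8264 × 17.5 km = 14.5 km

D ≈ 14.5 km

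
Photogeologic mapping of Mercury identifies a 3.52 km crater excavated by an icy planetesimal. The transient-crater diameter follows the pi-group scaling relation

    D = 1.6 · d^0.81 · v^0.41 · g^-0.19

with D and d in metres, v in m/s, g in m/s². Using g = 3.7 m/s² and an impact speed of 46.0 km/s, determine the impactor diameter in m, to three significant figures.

d ≈ 79.4 m

Rearranging for d: d = [D / (1.6 · 46000^0.41 · 3.7^-0.19)]^(1/0.81).
D = 3520 m.
46000^0.41 = 81.61
3.7^-0.19 = 0.7799
Denominator = 1.6 × 81.61 × 0.7799 = 101.8
D / 101.8 = 3520 / 101.8 = 34.58
d = 34.58^(1/0.81) = 34.58^1.2346 = 79.40 m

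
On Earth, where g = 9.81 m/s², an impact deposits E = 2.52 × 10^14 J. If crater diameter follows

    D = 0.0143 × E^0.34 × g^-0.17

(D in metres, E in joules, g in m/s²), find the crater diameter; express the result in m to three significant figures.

D ≈ 764 m

E^0.34 = (2.52 × 10^14)^0.34 = 7.879 × 10^4
g^-0.17 = 9.81^-0.17 = 0.6783
D = 0.0143 × 7.879 × 10^4 × 0.6783 = 764.2 m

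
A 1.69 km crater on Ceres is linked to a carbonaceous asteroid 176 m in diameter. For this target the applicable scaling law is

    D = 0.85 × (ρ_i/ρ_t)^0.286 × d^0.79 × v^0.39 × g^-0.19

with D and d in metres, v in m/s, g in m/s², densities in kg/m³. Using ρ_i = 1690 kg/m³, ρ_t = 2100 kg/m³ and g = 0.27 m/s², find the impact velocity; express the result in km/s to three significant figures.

Rearranging for v: v = [D / (0.85 · (1690/2100)^0.286 · 176^0.79 · 0.27^-0.19)]^(1/0.39).
D = 1690 m.
(1690/2100)^0.286 = 0.9398
176^0.79 = 59.42
0.27^-0.19 = 1.282
Denominator = 0.85 × 0.9398 × 59.42 × 1.282 = 60.85
D / 60.85 = 1690 / 60.85 = 27.77
v = 27.77^(1/0.39) = 27.77^2.5641 = 5029 m/s

v ≈ 5.03 km/s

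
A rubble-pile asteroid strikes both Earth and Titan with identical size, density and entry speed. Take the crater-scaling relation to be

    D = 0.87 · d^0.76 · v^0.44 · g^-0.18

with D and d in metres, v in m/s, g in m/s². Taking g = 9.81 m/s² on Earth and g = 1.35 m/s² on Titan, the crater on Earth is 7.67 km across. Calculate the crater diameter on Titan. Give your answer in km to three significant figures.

All impactor-dependent factors cancel in the ratio, leaving D_Titan/D_Earth = (g_Titan/g_Earth)^-0.18.
(1.35/9.81)^-0.18 = 0.1376^-0.18 = 1.429
D_Titan = 1.429 × 7.67 km = 11.0 km

D ≈ 11.0 km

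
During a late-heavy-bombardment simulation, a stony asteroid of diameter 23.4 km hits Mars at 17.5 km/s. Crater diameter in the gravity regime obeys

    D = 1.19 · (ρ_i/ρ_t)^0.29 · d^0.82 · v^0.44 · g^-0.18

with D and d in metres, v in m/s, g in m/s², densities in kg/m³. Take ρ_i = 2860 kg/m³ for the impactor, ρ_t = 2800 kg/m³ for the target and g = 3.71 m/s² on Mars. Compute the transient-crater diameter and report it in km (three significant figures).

In SI units: d = 23400 m, v = 17500 m/s.
(ρ_i/ρ_t)^0.29 = (2860/2800)^0.29 = 1.006
d^0.82 = 23400^0.82 = 3826
v^0.44 = 17500^0.44 = 73.61
g^-0.18 = 3.71^-0.18 = 0.7898
D = 1.19 × 1.006 × 3826 × 73.61 × 0.7898 = 2.663 × 10^5 m
   = 266.3 km

D ≈ 266 km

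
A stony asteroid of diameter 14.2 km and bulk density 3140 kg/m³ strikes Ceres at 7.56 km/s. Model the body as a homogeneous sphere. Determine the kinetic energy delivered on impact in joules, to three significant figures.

E ≈ 1.35 × 10^23 J

d = 14200 m; v = 7560 m/s.
Mass m = (π/6) ρ d³ = (π/6) × 3140 × (14200)³ = 4.708 × 10^15 kg
E = ½ m v² = 0.5 × 4.708 × 10^15 × (7560)² = 1.345 × 10^23 J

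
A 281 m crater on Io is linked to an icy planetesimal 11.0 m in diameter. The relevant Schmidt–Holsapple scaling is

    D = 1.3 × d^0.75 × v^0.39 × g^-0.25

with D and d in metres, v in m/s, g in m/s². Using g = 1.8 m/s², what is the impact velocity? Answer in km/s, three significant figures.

Rearranging for v: v = [D / (1.3 · 11^0.75 · 1.8^-0.25)]^(1/0.39).
11^0.75 = 6.040
1.8^-0.25 = 0.8633
Denominator = 1.3 × 6.040 × 0.8633 = 6.779
D / 6.779 = 281 / 6.779 = 41.45
v = 41.45^(1/0.39) = 41.45^2.5641 = 14044 m/s

v ≈ 14.0 km/s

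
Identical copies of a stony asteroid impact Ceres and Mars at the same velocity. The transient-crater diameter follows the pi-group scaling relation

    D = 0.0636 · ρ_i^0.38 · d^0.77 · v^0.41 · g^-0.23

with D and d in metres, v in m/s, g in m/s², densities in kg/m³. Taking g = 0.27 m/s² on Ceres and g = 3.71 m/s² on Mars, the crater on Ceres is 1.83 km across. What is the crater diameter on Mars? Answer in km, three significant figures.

All impactor-dependent factors cancel in the ratio, leaving D_Mars/D_Ceres = (g_Mars/g_Ceres)^-0.23.
(3.71/0.27)^-0.23 = 13.74^-0.23 = 0.5473
D_Mars = 0.5473 × 1.83 km = 1.00 km

D ≈ 1.00 km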